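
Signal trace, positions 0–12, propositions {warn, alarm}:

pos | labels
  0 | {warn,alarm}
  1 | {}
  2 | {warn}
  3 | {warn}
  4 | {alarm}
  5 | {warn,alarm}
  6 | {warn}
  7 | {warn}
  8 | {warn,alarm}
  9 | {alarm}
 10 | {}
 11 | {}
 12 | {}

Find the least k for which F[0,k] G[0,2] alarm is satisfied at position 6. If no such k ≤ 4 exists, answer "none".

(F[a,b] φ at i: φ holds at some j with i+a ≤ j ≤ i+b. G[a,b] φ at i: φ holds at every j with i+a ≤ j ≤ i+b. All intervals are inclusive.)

Scan j = 6,7,… for G[0,2] alarm:
  j=6: fails
  j=7: fails
  j=8: fails
  j=9: fails
  j=10: fails
No j in [6,10] satisfies it → none.

none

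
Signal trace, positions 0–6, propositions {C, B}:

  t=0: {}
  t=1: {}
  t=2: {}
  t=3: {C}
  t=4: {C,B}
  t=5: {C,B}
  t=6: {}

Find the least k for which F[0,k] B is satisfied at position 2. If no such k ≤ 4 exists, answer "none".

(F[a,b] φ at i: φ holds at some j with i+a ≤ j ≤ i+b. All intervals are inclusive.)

2

Scan j = 2,3,… for B:
  j=2: fails
  j=3: fails
  j=4: holds
First hit at j=4, so smallest k = 4-2 = 2.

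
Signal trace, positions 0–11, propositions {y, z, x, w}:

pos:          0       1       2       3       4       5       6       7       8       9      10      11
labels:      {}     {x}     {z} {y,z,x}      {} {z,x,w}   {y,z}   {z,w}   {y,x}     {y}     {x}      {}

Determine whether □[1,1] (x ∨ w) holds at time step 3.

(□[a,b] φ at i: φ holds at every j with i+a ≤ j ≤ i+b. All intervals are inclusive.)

Check (x ∨ w) at every j in [4,4]:
  j=4: false
Fails at j=4 → formula fails.

No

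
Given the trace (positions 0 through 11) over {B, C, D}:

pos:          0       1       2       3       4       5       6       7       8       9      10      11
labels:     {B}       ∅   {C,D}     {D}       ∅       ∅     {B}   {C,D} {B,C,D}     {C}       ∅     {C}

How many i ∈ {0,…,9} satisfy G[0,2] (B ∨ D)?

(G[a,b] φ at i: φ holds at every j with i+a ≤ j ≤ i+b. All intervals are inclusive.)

1

Evaluate at each i in [0,9]:
  i=0: ✗ (fails at j=1)
  i=1: ✗ (fails at j=1)
  i=2: ✗ (fails at j=4)
  i=3: ✗ (fails at j=4)
  i=4: ✗ (fails at j=4)
  i=5: ✗ (fails at j=5)
  i=6: ✓ (all of [6,8])
  i=7: ✗ (fails at j=9)
  i=8: ✗ (fails at j=9)
  i=9: ✗ (fails at j=9)
Positions where it holds: {6} → 1.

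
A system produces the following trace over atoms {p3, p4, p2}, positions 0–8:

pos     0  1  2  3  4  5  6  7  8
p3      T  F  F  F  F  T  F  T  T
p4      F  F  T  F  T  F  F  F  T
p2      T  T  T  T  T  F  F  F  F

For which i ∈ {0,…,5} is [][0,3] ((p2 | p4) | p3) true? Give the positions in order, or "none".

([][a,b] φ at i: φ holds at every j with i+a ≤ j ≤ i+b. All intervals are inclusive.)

0, 1, 2

Evaluate at each i in [0,5]:
  i=0: ✓ (all of [0,3])
  i=1: ✓ (all of [1,4])
  i=2: ✓ (all of [2,5])
  i=3: ✗ (fails at j=6)
  i=4: ✗ (fails at j=6)
  i=5: ✗ (fails at j=6)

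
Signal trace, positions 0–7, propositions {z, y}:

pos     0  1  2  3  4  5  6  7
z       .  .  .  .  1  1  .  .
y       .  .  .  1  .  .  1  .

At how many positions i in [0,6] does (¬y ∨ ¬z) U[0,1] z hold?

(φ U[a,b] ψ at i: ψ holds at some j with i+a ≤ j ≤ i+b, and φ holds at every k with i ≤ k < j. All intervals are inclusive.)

Evaluate at each i in [0,6]:
  i=0: ✗ (no rhs in [0,1])
  i=1: ✗ (no rhs in [1,2])
  i=2: ✗ (no rhs in [2,3])
  i=3: ✓ (rhs at j=4; lhs holds on [3,3])
  i=4: ✓ (rhs at j=4)
  i=5: ✓ (rhs at j=5)
  i=6: ✗ (no rhs in [6,7])
Positions where it holds: {3, 4, 5} → 3.

3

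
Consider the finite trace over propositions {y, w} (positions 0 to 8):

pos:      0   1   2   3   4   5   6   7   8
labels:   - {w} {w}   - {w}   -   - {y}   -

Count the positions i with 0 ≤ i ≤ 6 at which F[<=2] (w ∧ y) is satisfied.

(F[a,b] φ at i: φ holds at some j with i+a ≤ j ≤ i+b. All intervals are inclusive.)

Evaluate at each i in [0,6]:
  i=0: ✗ (none in [0,2])
  i=1: ✗ (none in [1,3])
  i=2: ✗ (none in [2,4])
  i=3: ✗ (none in [3,5])
  i=4: ✗ (none in [4,6])
  i=5: ✗ (none in [5,7])
  i=6: ✗ (none in [6,8])
Positions where it holds: {} → 0.

0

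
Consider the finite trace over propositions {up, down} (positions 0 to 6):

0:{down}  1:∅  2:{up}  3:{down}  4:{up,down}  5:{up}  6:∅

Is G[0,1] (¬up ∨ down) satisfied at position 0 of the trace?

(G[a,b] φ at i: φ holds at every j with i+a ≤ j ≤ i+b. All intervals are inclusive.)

Check (¬up ∨ down) at every j in [0,1]:
  j=0: true
  j=1: true
All positions satisfy it → formula holds.

True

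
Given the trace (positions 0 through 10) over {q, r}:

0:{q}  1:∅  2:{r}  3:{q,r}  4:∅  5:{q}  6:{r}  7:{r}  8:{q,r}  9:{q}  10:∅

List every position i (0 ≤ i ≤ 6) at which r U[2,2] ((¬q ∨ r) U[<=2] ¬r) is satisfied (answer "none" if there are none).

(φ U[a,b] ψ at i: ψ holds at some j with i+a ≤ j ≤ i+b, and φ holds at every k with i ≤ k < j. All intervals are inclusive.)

Evaluate at each i in [0,6]:
  i=0: ✗ (lhs fails at k=0 before rhs at j=2)
  i=1: ✗ (lhs fails at k=1 before rhs at j=3)
  i=2: ✓ (rhs at j=4; lhs holds on [2,3])
  i=3: ✗ (lhs fails at k=4 before rhs at j=5)
  i=4: ✗ (no rhs in [6,6])
  i=5: ✗ (lhs fails at k=5 before rhs at j=7)
  i=6: ✓ (rhs at j=8; lhs holds on [6,7])

2, 6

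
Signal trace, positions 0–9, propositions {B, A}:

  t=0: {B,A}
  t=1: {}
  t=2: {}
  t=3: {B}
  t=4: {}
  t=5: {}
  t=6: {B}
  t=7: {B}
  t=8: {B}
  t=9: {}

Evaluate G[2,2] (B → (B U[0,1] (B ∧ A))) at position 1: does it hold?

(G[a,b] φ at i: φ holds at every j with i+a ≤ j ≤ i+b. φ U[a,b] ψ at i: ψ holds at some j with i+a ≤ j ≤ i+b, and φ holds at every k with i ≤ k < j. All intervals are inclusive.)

Check (B → (B U[0,1] (B ∧ A))) at every j in [3,3]:
  j=3: antecedent true; consequent fails → ✗
Fails at j=3 → formula fails.

False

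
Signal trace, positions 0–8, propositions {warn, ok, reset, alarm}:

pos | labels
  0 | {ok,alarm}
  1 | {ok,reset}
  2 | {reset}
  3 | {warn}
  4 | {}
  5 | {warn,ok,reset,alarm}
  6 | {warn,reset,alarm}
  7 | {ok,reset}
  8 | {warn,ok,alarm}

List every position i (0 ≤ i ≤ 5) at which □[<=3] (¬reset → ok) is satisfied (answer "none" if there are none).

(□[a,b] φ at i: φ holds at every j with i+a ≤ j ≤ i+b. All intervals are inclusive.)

Evaluate at each i in [0,5]:
  i=0: ✗ (fails at j=3)
  i=1: ✗ (fails at j=3)
  i=2: ✗ (fails at j=3)
  i=3: ✗ (fails at j=3)
  i=4: ✗ (fails at j=4)
  i=5: ✓ (all of [5,8])

5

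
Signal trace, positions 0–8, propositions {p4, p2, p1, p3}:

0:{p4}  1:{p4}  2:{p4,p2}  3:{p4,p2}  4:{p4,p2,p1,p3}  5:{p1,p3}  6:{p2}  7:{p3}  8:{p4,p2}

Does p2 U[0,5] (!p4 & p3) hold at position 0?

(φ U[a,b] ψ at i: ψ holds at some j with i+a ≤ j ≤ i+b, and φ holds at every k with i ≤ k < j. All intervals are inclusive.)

Need some j in [0,5] with (!p4 & p3), and p2 at every k in [0,j-1].
  j=0: (!p4 & p3) false.
  j=1: (!p4 & p3) false.
  j=2: (!p4 & p3) false.
  j=3: (!p4 & p3) false.
  j=4: (!p4 & p3) false.
  j=5: (!p4 & p3) holds, but p2 fails at k=0 → not this j.
No j in the window works → until fails.

No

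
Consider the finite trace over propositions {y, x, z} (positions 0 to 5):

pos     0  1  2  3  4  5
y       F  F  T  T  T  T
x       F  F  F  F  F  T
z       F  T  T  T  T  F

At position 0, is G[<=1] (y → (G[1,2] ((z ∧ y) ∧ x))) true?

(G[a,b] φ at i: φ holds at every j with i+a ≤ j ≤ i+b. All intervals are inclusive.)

Check (y → (G[1,2] ((z ∧ y) ∧ x))) at every j in [0,1]:
  j=0: antecedent false → ✓
  j=1: antecedent false → ✓
All positions satisfy it → formula holds.

True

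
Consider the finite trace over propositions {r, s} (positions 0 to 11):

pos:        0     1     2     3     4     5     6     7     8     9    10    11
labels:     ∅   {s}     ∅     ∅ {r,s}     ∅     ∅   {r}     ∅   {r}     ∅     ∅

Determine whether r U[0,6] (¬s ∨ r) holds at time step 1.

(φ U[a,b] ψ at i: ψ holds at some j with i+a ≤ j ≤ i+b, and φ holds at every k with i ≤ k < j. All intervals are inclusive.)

Need some j in [1,7] with (¬s ∨ r), and r at every k in [1,j-1].
  j=1: (¬s ∨ r) false.
  j=2: (¬s ∨ r) holds, but r fails at k=1 → not this j.
  j=3: (¬s ∨ r) holds, but r fails at k=1 → not this j.
  j=4: (¬s ∨ r) holds, but r fails at k=1 → not this j.
  j=5: (¬s ∨ r) holds, but r fails at k=1 → not this j.
  j=6: (¬s ∨ r) holds, but r fails at k=1 → not this j.
  j=7: (¬s ∨ r) holds, but r fails at k=1 → not this j.
No j in the window works → until fails.

False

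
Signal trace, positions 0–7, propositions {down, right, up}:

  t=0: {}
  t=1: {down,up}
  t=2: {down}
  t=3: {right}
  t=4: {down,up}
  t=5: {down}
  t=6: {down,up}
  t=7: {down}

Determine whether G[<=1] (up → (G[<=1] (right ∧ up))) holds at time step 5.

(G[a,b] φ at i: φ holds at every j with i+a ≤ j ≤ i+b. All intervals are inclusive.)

Check (up → (G[<=1] (right ∧ up))) at every j in [5,6]:
  j=5: antecedent false → ✓
  j=6: antecedent true; consequent fails at 6 → ✗
Fails at j=6 → formula fails.

No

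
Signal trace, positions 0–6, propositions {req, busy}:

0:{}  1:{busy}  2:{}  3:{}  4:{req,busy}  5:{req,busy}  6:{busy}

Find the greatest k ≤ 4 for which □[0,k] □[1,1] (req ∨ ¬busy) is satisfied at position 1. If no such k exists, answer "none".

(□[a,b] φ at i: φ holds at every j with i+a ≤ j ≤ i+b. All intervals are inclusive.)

□[1,1] (req ∨ ¬busy) must hold from j=1 onward; find where it first fails.
  j=1: holds
  j=2: holds
  j=3: holds
  j=4: holds
  j=5: fails
Holds on [1,4], so largest k = 3.

3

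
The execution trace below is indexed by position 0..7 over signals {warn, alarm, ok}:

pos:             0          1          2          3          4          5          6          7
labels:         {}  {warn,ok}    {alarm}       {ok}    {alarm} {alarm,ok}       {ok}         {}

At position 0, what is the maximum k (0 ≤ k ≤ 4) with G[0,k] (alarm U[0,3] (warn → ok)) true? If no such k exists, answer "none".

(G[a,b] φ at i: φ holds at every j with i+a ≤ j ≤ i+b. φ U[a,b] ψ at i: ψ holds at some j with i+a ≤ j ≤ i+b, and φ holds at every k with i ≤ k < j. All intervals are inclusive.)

4

(alarm U[0,3] (warn → ok)) must hold from j=0 onward; find where it first fails.
  j=0: holds
  j=1: holds
  j=2: holds
  j=3: holds
  j=4: holds
Holds through j=4; largest k = 4.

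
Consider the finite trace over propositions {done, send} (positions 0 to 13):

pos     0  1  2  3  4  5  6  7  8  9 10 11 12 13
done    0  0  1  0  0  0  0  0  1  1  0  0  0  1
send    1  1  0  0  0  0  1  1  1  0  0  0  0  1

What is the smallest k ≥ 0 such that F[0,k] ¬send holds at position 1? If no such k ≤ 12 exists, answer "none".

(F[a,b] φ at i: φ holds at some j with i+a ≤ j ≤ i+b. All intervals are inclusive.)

Scan j = 1,2,… for ¬send:
  j=1: fails
  j=2: holds
First hit at j=2, so smallest k = 2-1 = 1.

1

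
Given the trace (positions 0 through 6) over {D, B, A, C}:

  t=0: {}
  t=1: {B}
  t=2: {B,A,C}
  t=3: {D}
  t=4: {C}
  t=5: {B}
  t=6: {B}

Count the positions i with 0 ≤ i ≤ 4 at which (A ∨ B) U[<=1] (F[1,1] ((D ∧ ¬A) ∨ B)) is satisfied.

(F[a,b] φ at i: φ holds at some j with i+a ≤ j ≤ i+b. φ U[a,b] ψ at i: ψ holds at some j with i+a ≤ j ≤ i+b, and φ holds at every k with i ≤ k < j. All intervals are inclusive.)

4

Evaluate at each i in [0,4]:
  i=0: ✓ (rhs at j=0)
  i=1: ✓ (rhs at j=1)
  i=2: ✓ (rhs at j=2)
  i=3: ✗ (lhs fails at k=3 before rhs at j=4)
  i=4: ✓ (rhs at j=4)
Positions where it holds: {0, 1, 2, 4} → 4.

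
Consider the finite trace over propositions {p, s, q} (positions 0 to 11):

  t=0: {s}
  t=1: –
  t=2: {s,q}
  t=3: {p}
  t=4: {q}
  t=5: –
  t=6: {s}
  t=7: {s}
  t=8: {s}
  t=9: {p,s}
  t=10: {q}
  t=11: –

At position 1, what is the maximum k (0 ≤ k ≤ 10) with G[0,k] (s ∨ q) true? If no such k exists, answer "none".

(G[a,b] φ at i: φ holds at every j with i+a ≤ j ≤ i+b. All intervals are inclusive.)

(s ∨ q) must hold from j=1 onward; find where it first fails.
  j=1: fails → no k works.

none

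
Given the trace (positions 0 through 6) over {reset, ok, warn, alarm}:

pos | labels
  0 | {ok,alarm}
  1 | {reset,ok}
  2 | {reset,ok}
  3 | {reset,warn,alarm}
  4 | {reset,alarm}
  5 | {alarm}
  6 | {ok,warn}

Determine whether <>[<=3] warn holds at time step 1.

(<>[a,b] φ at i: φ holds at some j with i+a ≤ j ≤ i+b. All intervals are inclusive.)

Yes

Check warn at each j in [1,4]:
  j=1: false
  j=2: false
  j=3: true
  j=4: false
Found at j=3 → formula holds.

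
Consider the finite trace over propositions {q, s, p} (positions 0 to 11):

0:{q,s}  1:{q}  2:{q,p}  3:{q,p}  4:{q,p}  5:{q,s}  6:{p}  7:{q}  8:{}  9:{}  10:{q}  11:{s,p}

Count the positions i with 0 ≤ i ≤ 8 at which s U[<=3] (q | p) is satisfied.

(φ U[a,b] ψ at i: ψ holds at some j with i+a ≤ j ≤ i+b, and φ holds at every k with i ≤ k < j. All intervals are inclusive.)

Evaluate at each i in [0,8]:
  i=0: ✓ (rhs at j=0)
  i=1: ✓ (rhs at j=1)
  i=2: ✓ (rhs at j=2)
  i=3: ✓ (rhs at j=3)
  i=4: ✓ (rhs at j=4)
  i=5: ✓ (rhs at j=5)
  i=6: ✓ (rhs at j=6)
  i=7: ✓ (rhs at j=7)
  i=8: ✗ (lhs fails at k=8 before rhs at j=10)
Positions where it holds: {0, 1, 2, 3, 4, 5, 6, 7} → 8.

8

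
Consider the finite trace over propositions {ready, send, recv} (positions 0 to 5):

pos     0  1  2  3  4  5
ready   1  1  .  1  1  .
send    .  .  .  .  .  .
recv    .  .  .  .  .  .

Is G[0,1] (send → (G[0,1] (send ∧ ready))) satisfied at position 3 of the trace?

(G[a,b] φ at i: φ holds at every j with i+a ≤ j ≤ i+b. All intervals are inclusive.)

True

Check (send → (G[0,1] (send ∧ ready))) at every j in [3,4]:
  j=3: antecedent false → ✓
  j=4: antecedent false → ✓
All positions satisfy it → formula holds.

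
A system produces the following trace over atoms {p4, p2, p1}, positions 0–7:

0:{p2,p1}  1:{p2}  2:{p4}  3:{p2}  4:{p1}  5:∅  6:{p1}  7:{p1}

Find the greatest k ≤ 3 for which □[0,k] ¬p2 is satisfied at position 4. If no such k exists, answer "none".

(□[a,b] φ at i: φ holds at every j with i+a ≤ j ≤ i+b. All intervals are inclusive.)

¬p2 must hold from j=4 onward; find where it first fails.
  j=4: holds
  j=5: holds
  j=6: holds
  j=7: holds
Holds through j=7; largest k = 3.

3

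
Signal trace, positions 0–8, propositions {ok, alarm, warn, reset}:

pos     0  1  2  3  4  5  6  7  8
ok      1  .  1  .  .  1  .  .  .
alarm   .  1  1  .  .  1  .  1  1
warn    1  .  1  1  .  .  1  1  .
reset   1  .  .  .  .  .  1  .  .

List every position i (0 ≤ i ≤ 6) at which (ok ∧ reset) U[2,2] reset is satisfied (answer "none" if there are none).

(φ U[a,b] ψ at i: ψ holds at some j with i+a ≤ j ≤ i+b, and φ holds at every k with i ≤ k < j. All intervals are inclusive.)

Evaluate at each i in [0,6]:
  i=0: ✗ (no rhs in [2,2])
  i=1: ✗ (no rhs in [3,3])
  i=2: ✗ (no rhs in [4,4])
  i=3: ✗ (no rhs in [5,5])
  i=4: ✗ (lhs fails at k=4 before rhs at j=6)
  i=5: ✗ (no rhs in [7,7])
  i=6: ✗ (no rhs in [8,8])

none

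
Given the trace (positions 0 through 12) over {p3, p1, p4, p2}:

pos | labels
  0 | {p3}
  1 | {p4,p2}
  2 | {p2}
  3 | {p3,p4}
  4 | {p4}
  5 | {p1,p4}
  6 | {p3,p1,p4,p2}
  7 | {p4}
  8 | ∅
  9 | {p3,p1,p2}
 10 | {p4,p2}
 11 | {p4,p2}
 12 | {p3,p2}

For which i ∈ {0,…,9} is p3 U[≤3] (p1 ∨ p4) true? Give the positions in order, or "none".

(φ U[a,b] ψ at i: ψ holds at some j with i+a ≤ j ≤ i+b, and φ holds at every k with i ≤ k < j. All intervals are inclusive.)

0, 1, 3, 4, 5, 6, 7, 9

Evaluate at each i in [0,9]:
  i=0: ✓ (rhs at j=1; lhs holds on [0,0])
  i=1: ✓ (rhs at j=1)
  i=2: ✗ (lhs fails at k=2 before rhs at j=3)
  i=3: ✓ (rhs at j=3)
  i=4: ✓ (rhs at j=4)
  i=5: ✓ (rhs at j=5)
  i=6: ✓ (rhs at j=6)
  i=7: ✓ (rhs at j=7)
  i=8: ✗ (lhs fails at k=8 before rhs at j=9)
  i=9: ✓ (rhs at j=9)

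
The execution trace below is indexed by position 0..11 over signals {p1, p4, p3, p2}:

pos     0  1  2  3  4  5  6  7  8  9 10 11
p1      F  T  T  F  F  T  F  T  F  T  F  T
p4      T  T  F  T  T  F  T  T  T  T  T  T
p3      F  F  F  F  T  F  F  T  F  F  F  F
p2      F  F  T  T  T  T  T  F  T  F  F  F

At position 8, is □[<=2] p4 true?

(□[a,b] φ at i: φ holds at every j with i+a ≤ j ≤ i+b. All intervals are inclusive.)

Yes

Check p4 at every j in [8,10]:
  j=8: true
  j=9: true
  j=10: true
All positions satisfy it → formula holds.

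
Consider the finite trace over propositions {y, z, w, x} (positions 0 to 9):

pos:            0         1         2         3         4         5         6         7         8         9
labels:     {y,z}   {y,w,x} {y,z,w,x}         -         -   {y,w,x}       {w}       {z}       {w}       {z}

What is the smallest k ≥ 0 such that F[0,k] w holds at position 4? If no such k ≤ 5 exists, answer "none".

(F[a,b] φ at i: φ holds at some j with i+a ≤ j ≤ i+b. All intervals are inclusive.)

1

Scan j = 4,5,… for w:
  j=4: fails
  j=5: holds
First hit at j=5, so smallest k = 5-4 = 1.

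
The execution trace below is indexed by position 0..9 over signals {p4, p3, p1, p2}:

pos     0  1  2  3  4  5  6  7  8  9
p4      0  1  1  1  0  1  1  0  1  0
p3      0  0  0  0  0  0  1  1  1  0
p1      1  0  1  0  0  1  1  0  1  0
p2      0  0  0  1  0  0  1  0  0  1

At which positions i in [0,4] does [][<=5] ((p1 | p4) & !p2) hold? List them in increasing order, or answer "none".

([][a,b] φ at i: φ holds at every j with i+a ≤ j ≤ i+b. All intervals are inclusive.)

none

Evaluate at each i in [0,4]:
  i=0: ✗ (fails at j=3)
  i=1: ✗ (fails at j=3)
  i=2: ✗ (fails at j=3)
  i=3: ✗ (fails at j=3)
  i=4: ✗ (fails at j=4)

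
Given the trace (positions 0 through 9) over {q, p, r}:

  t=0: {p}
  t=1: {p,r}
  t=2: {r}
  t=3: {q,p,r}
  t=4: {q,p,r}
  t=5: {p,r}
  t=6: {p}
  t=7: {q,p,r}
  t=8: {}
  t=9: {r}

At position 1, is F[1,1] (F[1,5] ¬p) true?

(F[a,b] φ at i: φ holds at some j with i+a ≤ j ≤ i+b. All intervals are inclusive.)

Does not hold

Check F[1,5] ¬p at each j in [2,2]:
  j=2: fails (none in [3,7])
No position in the window satisfies it → formula fails.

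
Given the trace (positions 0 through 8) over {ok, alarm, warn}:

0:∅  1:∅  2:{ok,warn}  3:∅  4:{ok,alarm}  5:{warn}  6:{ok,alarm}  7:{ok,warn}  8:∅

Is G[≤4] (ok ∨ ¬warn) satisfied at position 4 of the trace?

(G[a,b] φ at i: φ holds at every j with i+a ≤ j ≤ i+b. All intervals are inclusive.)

Check (ok ∨ ¬warn) at every j in [4,8]:
  j=4: true
  j=5: false
  j=6: true
  j=7: true
  j=8: true
Fails at j=5 → formula fails.

Does not hold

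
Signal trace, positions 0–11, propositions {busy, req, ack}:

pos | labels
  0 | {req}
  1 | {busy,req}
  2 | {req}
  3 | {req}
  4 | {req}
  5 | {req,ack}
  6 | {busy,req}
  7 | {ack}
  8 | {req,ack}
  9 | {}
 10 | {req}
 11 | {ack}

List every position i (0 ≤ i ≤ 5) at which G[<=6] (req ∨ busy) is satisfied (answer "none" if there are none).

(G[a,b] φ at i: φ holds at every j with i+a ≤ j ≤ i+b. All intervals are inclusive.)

0

Evaluate at each i in [0,5]:
  i=0: ✓ (all of [0,6])
  i=1: ✗ (fails at j=7)
  i=2: ✗ (fails at j=7)
  i=3: ✗ (fails at j=7)
  i=4: ✗ (fails at j=7)
  i=5: ✗ (fails at j=7)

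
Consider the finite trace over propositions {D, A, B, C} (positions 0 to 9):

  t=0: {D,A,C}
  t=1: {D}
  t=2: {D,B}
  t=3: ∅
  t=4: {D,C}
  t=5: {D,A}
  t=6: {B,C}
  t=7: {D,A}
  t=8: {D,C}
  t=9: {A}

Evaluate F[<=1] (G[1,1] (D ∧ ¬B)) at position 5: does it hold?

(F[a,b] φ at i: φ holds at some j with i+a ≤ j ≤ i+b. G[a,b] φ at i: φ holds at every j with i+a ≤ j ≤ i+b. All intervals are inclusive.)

Check G[1,1] (D ∧ ¬B) at each j in [5,6]:
  j=5: fails at 6
  j=6: holds on [7,7]
Found at j=6 → formula holds.

Holds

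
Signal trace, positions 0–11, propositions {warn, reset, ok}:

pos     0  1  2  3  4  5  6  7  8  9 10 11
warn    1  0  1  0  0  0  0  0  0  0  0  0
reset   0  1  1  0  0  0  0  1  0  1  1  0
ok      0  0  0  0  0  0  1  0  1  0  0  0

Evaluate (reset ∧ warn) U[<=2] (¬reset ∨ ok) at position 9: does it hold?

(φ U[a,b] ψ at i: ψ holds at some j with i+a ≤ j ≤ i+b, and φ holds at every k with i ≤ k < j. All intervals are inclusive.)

False

Need some j in [9,11] with (¬reset ∨ ok), and (reset ∧ warn) at every k in [9,j-1].
  j=9: (¬reset ∨ ok) false.
  j=10: (¬reset ∨ ok) false.
  j=11: (¬reset ∨ ok) holds, but (reset ∧ warn) fails at k=9 → not this j.
No j in the window works → until fails.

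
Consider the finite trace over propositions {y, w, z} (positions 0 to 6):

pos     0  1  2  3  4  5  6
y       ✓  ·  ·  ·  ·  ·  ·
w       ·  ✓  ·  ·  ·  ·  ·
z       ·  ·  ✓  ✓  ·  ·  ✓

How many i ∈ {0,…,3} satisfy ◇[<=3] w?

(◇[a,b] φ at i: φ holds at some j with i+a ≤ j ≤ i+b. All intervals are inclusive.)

2

Evaluate at each i in [0,3]:
  i=0: ✓ (witness j=1)
  i=1: ✓ (witness j=1)
  i=2: ✗ (none in [2,5])
  i=3: ✗ (none in [3,6])
Positions where it holds: {0, 1} → 2.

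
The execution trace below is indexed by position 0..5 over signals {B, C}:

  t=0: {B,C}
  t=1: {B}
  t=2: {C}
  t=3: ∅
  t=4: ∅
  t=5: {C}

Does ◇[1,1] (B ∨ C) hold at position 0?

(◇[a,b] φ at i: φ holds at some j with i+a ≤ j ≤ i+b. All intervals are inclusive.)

Check (B ∨ C) at each j in [1,1]:
  j=1: true
Found at j=1 → formula holds.

Yes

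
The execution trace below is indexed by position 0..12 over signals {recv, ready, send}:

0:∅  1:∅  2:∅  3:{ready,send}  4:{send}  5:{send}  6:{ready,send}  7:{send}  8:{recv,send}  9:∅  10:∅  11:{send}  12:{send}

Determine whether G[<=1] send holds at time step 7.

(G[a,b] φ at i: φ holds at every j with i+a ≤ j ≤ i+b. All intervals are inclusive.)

Check send at every j in [7,8]:
  j=7: true
  j=8: true
All positions satisfy it → formula holds.

True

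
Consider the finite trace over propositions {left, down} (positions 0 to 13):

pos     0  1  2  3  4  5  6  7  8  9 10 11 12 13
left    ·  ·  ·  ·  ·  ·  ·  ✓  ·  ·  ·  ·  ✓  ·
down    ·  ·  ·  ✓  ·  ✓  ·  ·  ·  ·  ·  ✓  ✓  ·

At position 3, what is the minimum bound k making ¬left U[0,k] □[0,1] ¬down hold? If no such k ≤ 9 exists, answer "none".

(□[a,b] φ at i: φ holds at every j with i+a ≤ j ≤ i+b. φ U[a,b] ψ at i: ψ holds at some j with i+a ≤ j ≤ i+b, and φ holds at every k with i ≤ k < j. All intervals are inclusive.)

3

Need earliest j ≥ 3 with □[0,1] ¬down, and ¬left at every k in [3,j-1].
  j=3: rhs fails.
  j=4: rhs fails.
  j=5: rhs fails.
  j=6: rhs holds; lhs holds on [3,5]. k = 3.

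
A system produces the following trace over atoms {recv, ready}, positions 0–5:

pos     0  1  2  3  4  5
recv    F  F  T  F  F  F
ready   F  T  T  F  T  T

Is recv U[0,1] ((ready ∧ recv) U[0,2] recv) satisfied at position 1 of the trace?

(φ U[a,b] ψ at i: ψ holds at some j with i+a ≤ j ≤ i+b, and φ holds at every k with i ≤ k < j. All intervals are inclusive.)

False

Need some j in [1,2] with ((ready ∧ recv) U[0,2] recv), and recv at every k in [1,j-1].
  j=1: ((ready ∧ recv) U[0,2] recv) — fails.
  j=2: ((ready ∧ recv) U[0,2] recv) holds, but recv fails at k=1 → not this j.
No j in the window works → until fails.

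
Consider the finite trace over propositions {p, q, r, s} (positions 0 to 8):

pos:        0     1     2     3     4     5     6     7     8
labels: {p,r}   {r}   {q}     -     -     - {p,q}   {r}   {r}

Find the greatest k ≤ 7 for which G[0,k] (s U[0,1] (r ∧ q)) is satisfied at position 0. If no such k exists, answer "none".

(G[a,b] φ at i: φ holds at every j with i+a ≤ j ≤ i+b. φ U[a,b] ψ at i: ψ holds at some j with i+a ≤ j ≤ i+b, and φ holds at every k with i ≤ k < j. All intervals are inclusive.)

none

(s U[0,1] (r ∧ q)) must hold from j=0 onward; find where it first fails.
  j=0: fails → no k works.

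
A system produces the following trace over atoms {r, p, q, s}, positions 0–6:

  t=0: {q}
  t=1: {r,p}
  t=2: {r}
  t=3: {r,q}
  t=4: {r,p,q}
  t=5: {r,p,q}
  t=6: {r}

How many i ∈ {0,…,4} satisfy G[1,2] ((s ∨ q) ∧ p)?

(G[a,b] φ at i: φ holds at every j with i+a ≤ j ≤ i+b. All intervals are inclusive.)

Evaluate at each i in [0,4]:
  i=0: ✗ (fails at j=1)
  i=1: ✗ (fails at j=2)
  i=2: ✗ (fails at j=3)
  i=3: ✓ (all of [4,5])
  i=4: ✗ (fails at j=6)
Positions where it holds: {3} → 1.

1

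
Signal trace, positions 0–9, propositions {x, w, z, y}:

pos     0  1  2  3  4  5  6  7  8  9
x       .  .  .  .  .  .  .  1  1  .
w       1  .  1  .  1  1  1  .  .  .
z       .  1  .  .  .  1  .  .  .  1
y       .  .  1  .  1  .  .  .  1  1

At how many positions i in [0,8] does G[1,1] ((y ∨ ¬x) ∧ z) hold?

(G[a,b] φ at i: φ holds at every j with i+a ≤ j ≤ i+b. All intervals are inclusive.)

Evaluate at each i in [0,8]:
  i=0: ✓ (all of [1,1])
  i=1: ✗ (fails at j=2)
  i=2: ✗ (fails at j=3)
  i=3: ✗ (fails at j=4)
  i=4: ✓ (all of [5,5])
  i=5: ✗ (fails at j=6)
  i=6: ✗ (fails at j=7)
  i=7: ✗ (fails at j=8)
  i=8: ✓ (all of [9,9])
Positions where it holds: {0, 4, 8} → 3.

3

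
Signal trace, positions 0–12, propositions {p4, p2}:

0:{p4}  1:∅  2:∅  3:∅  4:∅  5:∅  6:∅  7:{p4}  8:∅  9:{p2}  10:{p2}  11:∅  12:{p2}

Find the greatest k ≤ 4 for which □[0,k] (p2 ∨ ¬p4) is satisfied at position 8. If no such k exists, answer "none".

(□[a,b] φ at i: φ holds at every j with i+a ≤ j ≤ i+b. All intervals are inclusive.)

4

(p2 ∨ ¬p4) must hold from j=8 onward; find where it first fails.
  j=8: holds
  j=9: holds
  j=10: holds
  j=11: holds
  j=12: holds
Holds through j=12; largest k = 4.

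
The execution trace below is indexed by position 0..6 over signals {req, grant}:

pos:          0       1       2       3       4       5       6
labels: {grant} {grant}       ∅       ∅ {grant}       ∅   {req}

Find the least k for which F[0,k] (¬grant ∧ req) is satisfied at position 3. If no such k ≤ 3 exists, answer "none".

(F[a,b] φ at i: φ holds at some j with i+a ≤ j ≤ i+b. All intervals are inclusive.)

3

Scan j = 3,4,… for (¬grant ∧ req):
  j=3: fails
  j=4: fails
  j=5: fails
  j=6: holds
First hit at j=6, so smallest k = 6-3 = 3.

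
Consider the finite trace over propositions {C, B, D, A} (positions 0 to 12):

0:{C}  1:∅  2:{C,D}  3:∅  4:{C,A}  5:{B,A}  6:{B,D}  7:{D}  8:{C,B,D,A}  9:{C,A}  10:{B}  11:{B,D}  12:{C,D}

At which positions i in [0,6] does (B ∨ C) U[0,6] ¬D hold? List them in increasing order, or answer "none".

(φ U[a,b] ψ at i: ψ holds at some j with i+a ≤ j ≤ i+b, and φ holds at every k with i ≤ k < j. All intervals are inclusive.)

0, 1, 2, 3, 4, 5

Evaluate at each i in [0,6]:
  i=0: ✓ (rhs at j=0)
  i=1: ✓ (rhs at j=1)
  i=2: ✓ (rhs at j=3; lhs holds on [2,2])
  i=3: ✓ (rhs at j=3)
  i=4: ✓ (rhs at j=4)
  i=5: ✓ (rhs at j=5)
  i=6: ✗ (lhs fails at k=7 before rhs at j=9)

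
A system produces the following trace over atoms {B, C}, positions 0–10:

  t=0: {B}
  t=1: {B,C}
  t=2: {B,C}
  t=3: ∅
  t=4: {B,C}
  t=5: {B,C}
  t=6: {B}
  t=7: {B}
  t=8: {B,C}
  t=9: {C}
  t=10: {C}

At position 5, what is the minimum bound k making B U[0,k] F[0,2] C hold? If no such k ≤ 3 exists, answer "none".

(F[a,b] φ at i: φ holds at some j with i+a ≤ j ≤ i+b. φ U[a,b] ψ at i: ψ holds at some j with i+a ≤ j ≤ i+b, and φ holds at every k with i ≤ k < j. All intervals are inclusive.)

Need earliest j ≥ 5 with F[0,2] C, and B at every k in [5,j-1].
  j=5: rhs holds (empty prefix). k = 0.

0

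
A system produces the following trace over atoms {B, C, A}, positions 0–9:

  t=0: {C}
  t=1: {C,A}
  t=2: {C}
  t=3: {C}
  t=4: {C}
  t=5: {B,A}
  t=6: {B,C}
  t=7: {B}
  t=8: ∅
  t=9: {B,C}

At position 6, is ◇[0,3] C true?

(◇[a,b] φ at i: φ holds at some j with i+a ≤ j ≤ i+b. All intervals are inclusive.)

True

Check C at each j in [6,9]:
  j=6: true
  j=7: false
  j=8: false
  j=9: true
Found at j=6 → formula holds.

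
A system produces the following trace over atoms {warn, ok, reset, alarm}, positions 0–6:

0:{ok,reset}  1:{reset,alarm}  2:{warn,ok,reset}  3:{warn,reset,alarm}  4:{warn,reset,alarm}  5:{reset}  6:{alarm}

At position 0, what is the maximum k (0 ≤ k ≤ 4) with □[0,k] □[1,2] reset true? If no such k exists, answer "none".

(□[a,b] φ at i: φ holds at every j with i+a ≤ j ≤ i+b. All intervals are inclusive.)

□[1,2] reset must hold from j=0 onward; find where it first fails.
  j=0: holds
  j=1: holds
  j=2: holds
  j=3: holds
  j=4: fails
Holds on [0,3], so largest k = 3.

3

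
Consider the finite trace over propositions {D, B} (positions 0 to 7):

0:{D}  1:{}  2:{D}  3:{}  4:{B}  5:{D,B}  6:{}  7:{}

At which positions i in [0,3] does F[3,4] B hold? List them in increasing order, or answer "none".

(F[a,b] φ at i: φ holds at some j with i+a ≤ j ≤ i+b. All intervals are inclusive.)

Evaluate at each i in [0,3]:
  i=0: ✓ (witness j=4)
  i=1: ✓ (witness j=4)
  i=2: ✓ (witness j=5)
  i=3: ✗ (none in [6,7])

0, 1, 2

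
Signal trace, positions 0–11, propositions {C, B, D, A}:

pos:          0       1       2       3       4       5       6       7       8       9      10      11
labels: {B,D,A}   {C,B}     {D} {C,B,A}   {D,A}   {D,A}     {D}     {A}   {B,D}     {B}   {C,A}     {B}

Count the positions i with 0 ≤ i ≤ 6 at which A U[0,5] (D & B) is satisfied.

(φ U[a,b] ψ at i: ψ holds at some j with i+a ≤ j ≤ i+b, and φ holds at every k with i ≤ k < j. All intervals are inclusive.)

1

Evaluate at each i in [0,6]:
  i=0: ✓ (rhs at j=0)
  i=1: ✗ (no rhs in [1,6])
  i=2: ✗ (no rhs in [2,7])
  i=3: ✗ (lhs fails at k=6 before rhs at j=8)
  i=4: ✗ (lhs fails at k=6 before rhs at j=8)
  i=5: ✗ (lhs fails at k=6 before rhs at j=8)
  i=6: ✗ (lhs fails at k=6 before rhs at j=8)
Positions where it holds: {0} → 1.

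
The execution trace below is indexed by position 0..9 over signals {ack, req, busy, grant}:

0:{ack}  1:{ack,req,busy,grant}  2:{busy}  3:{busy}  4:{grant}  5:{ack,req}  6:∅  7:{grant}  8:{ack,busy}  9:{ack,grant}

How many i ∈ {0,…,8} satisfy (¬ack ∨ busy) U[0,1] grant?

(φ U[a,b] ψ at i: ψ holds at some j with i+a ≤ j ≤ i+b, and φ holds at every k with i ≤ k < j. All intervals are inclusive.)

Evaluate at each i in [0,8]:
  i=0: ✗ (lhs fails at k=0 before rhs at j=1)
  i=1: ✓ (rhs at j=1)
  i=2: ✗ (no rhs in [2,3])
  i=3: ✓ (rhs at j=4; lhs holds on [3,3])
  i=4: ✓ (rhs at j=4)
  i=5: ✗ (no rhs in [5,6])
  i=6: ✓ (rhs at j=7; lhs holds on [6,6])
  i=7: ✓ (rhs at j=7)
  i=8: ✓ (rhs at j=9; lhs holds on [8,8])
Positions where it holds: {1, 3, 4, 6, 7, 8} → 6.

6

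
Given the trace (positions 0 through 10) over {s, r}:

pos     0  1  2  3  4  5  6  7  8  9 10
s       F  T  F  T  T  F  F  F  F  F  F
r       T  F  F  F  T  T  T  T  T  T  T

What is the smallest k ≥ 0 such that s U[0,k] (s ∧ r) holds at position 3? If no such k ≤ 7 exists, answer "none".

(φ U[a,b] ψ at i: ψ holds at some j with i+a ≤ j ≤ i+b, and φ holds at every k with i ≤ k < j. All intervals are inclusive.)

Need earliest j ≥ 3 with (s ∧ r), and s at every k in [3,j-1].
  j=3: rhs fails.
  j=4: rhs holds; lhs holds on [3,3]. k = 1.

1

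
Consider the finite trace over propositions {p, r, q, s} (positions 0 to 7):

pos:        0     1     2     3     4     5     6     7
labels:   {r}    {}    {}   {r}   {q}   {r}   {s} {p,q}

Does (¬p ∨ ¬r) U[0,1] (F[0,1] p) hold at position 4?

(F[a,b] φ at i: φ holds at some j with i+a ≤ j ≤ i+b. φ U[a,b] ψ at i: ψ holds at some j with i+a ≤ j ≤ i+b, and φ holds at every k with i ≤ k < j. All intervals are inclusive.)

Need some j in [4,5] with F[0,1] p, and (¬p ∨ ¬r) at every k in [4,j-1].
  j=4: F[0,1] p — fails (none in [4,5]).
  j=5: F[0,1] p — fails (none in [5,6]).
No j in the window works → until fails.

Does not hold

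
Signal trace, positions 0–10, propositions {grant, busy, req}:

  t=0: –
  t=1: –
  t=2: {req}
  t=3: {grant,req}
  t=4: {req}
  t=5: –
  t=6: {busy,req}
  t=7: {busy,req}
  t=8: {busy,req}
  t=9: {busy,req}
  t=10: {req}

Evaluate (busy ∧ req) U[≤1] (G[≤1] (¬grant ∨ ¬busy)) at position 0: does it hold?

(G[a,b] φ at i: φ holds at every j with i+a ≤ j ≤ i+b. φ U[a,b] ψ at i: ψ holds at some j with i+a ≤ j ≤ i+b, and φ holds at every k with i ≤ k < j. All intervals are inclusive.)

True

Need some j in [0,1] with G[≤1] (¬grant ∨ ¬busy), and (busy ∧ req) at every k in [0,j-1].
  j=0: G[≤1] (¬grant ∨ ¬busy) holds; no prefix to check → satisfied.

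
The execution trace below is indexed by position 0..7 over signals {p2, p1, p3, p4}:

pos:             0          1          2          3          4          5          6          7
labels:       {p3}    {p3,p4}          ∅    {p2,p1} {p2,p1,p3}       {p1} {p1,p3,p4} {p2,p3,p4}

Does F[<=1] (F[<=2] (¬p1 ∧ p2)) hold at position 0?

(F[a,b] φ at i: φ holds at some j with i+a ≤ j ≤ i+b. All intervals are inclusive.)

Check F[<=2] (¬p1 ∧ p2) at each j in [0,1]:
  j=0: fails (none in [0,2])
  j=1: fails (none in [1,3])
No position in the window satisfies it → formula fails.

False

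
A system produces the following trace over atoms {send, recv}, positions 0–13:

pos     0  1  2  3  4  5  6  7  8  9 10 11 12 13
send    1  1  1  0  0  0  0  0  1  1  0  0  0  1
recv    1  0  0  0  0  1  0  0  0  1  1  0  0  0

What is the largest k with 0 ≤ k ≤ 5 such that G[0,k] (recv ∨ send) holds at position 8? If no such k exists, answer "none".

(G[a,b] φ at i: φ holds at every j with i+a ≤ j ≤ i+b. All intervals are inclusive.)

(recv ∨ send) must hold from j=8 onward; find where it first fails.
  j=8: holds
  j=9: holds
  j=10: holds
  j=11: fails
Holds on [8,10], so largest k = 2.

2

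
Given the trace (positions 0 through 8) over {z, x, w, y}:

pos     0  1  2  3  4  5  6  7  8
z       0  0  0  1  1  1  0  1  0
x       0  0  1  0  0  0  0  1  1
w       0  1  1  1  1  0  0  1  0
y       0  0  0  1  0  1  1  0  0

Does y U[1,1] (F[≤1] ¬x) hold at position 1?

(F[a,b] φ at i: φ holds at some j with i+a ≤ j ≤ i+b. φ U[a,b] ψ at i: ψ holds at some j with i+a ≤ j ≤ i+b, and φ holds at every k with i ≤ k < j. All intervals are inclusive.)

Does not hold

Need some j in [2,2] with F[≤1] ¬x, and y at every k in [1,j-1].
  j=2: F[≤1] ¬x holds, but y fails at k=1 → not this j.
No j in the window works → until fails.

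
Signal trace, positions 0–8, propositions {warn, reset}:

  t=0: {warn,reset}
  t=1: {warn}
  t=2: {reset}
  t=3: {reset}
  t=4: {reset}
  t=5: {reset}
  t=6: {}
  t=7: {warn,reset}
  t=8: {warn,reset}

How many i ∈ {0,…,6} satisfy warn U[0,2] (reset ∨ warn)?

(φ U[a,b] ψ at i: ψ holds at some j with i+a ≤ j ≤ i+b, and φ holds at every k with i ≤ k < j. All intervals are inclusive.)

6

Evaluate at each i in [0,6]:
  i=0: ✓ (rhs at j=0)
  i=1: ✓ (rhs at j=1)
  i=2: ✓ (rhs at j=2)
  i=3: ✓ (rhs at j=3)
  i=4: ✓ (rhs at j=4)
  i=5: ✓ (rhs at j=5)
  i=6: ✗ (lhs fails at k=6 before rhs at j=7)
Positions where it holds: {0, 1, 2, 3, 4, 5} → 6.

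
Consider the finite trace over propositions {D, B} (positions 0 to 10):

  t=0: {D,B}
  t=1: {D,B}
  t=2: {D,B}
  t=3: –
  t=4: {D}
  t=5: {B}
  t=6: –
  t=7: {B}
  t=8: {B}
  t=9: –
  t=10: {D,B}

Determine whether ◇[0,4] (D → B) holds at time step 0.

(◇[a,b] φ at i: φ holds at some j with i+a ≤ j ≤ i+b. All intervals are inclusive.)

Check (D → B) at each j in [0,4]:
  j=0: true
  j=1: true
  j=2: true
  j=3: true
  j=4: false
Found at j=0 → formula holds.

True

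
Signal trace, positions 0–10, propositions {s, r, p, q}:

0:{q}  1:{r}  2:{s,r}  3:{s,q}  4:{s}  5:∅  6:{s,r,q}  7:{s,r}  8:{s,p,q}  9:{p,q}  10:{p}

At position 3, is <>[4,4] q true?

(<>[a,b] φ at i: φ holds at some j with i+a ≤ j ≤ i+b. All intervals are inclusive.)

Does not hold

Check q at each j in [7,7]:
  j=7: false
No position in the window satisfies it → formula fails.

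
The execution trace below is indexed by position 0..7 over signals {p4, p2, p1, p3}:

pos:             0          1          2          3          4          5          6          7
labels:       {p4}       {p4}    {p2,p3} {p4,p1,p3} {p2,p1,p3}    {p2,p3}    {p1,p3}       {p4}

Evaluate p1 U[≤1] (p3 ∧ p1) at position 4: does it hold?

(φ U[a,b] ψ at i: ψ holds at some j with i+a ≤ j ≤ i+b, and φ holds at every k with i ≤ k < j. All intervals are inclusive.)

Need some j in [4,5] with (p3 ∧ p1), and p1 at every k in [4,j-1].
  j=4: (p3 ∧ p1) holds; no prefix to check → satisfied.

Holds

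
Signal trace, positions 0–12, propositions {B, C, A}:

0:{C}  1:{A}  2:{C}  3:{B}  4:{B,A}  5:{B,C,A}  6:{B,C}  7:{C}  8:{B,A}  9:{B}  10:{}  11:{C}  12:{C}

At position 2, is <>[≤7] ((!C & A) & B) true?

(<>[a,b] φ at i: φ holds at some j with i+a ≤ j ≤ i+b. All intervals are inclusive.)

Check ((!C & A) & B) at each j in [2,9]:
  j=2: false
  j=3: false
  j=4: true
  j=5: false
  j=6: false
  j=7: false
  j=8: true
  j=9: false
Found at j=4 → formula holds.

Holds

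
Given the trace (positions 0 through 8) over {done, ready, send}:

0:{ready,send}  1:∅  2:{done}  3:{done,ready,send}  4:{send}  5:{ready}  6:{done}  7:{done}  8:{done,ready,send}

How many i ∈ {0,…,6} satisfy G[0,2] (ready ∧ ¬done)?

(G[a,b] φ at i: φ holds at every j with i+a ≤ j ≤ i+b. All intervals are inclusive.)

Evaluate at each i in [0,6]:
  i=0: ✗ (fails at j=1)
  i=1: ✗ (fails at j=1)
  i=2: ✗ (fails at j=2)
  i=3: ✗ (fails at j=3)
  i=4: ✗ (fails at j=4)
  i=5: ✗ (fails at j=6)
  i=6: ✗ (fails at j=6)
Positions where it holds: {} → 0.

0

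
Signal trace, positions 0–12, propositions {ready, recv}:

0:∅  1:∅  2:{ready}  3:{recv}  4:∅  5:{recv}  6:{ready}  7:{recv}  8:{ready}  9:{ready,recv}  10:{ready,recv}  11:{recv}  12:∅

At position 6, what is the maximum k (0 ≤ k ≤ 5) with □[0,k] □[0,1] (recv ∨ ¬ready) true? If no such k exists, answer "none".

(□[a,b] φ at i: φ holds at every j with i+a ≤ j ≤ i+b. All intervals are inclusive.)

none

□[0,1] (recv ∨ ¬ready) must hold from j=6 onward; find where it first fails.
  j=6: fails → no k works.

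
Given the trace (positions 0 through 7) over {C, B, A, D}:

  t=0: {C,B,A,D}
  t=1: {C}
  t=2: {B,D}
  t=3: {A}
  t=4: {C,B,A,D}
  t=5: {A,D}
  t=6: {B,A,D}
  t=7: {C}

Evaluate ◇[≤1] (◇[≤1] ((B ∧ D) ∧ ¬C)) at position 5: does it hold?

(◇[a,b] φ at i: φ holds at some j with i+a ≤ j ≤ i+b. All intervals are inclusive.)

Check ◇[≤1] ((B ∧ D) ∧ ¬C) at each j in [5,6]:
  j=5: holds (witness at 6)
  j=6: holds (witness at 6)
Found at j=5 → formula holds.

Holds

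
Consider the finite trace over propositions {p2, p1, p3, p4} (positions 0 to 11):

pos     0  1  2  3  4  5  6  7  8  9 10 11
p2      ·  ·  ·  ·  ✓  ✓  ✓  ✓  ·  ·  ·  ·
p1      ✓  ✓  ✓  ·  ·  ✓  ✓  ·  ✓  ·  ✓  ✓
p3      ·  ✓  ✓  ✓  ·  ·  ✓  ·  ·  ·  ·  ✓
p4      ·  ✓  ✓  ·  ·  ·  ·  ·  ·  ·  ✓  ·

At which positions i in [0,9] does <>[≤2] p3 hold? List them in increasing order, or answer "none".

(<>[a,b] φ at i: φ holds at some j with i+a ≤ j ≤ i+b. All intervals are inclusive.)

Evaluate at each i in [0,9]:
  i=0: ✓ (witness j=1)
  i=1: ✓ (witness j=1)
  i=2: ✓ (witness j=2)
  i=3: ✓ (witness j=3)
  i=4: ✓ (witness j=6)
  i=5: ✓ (witness j=6)
  i=6: ✓ (witness j=6)
  i=7: ✗ (none in [7,9])
  i=8: ✗ (none in [8,10])
  i=9: ✓ (witness j=11)

0, 1, 2, 3, 4, 5, 6, 9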